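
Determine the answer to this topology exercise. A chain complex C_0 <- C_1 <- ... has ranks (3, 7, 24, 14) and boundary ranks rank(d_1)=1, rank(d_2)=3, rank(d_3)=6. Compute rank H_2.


rank H_k = rank(ker d_k) - rank(im d_{k+1}).
rank(ker d_2) = rank(C_2) - rank(d_2) = 24 - 3 = 21.
rank(im d_{2+1}) = 6.
rank H_2 = 21 - 6 = 15

15


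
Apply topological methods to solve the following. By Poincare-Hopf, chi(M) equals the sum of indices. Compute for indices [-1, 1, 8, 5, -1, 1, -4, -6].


Poincare-Hopf: chi(M) = sum of indices of zeros.
chi = (-1) + (1) + (8) + (5) + (-1) + (1) + (-4) + (-6) = 3

3


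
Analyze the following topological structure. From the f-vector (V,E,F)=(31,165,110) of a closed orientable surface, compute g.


chi = V - E + F = 31 - 165 + 110 = -24
For orientable closed surface: chi = 2 - 2g, so g = (2 - chi)/2.
g = (2 - (-24)) / 2 = 26 / 2 = 13

13


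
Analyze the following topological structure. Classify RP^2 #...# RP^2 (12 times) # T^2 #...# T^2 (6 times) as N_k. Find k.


Since a >= 1, the sum is non-orientable; each T^2 can be replaced by RP^2 # RP^2 (since T^2#RP^2 = 3RP^2).
Total crosscaps k = 12 + 2*6 = 24.
Check via chi: chi = 12*1 + 6*0 - (12+6-1)*2 = -22 = 2 - k = -22. Consistent.

24


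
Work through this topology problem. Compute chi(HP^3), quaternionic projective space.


HP^3 has one cell in each dimension 0, 4, ..., 4*3 (3+1 cells, all even-dim).
chi = 3 + 1 = 4

4


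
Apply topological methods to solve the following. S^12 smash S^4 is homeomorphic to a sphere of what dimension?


S^m ^ S^n = S^{m+n}.
k = 12 + 4 = 16

16


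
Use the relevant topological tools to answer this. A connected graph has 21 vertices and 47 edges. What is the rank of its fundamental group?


For a connected graph: rank(pi_1) = b_1 = E - V + 1 = 1 - chi.
chi = V - E = 21 - 47 = -26.
rank = 1 - (-26) = 47 - 21 + 1 = 27

27


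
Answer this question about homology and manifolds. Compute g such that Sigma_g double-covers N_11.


chi(N_11) = 2 - 11 = -9.
Double cover: chi(Sigma_g) = 2 * chi(N_11) = 2*(-9) = -18.
2 - 2g = -18, so g = (2 - (-18))/2 = 20/2 = 10

10


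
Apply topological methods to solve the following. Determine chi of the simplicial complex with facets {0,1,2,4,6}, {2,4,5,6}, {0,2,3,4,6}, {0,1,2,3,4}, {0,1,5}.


Enumerate all faces; f-vector: f_0=7, f_1=20, f_2=23, f_3=13, f_4=3.
chi = sum (-1)^k f_k = 0

0


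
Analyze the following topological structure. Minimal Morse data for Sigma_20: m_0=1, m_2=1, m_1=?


A perfect Morse function has m_k = b_k.
For Sigma_20: b_0=1, b_1=2g=40, b_2=1.
Saddles m_1 = 2g = 40

40


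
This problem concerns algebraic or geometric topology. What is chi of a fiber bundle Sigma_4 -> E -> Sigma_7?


For a fiber bundle F -> E -> B (with CW structure): chi(E) = chi(B) * chi(F).
chi(Sigma_7) = -12, chi(Sigma_4) = -6.
chi(E) = (-12) * (-6) = 72

72


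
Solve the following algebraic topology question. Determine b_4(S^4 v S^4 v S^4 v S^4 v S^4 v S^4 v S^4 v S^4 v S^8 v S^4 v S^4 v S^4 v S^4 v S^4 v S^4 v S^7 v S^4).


For a wedge of spheres, H_k (k>0) is free on one generator per sphere of dimension k.
Spheres of dimension 4: count = 15.
b_4 = 15

15


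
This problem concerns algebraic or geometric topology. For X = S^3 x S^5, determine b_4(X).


Each S^d has Poincare polynomial 1 + t^d.
The product S^3 x S^5 has Poincare polynomial prod(1+t^d_i).
Expanding: b_0=1, b_3=1, b_5=1, b_8=1.
b_4 = 0

0


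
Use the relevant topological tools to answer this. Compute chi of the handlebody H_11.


A genus-g handlebody deformation retracts to a wedge of g circles.
chi(vee_g S^1) = 1 - g.
chi(H_11) = 1 - 11 = -10

-10


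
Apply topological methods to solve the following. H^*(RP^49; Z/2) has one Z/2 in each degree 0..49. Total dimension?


H^k(RP^49; Z/2) = Z/2 for each 0 <= k <= 49.
Total dimension = 49 + 1 = 50

50


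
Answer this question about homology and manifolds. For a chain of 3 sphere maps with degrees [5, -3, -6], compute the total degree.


Degree is multiplicative: deg(composition) = product of degrees.
= (5) * (-3) * (-6) = 90

90


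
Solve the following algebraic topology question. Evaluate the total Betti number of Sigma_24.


For Sigma_24: b_0 = 1, b_1 = 2g = 48, b_2 = 1.
Total = 1 + 48 + 1 = 50

50


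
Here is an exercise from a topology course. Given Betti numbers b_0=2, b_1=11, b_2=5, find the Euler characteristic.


chi = sum_k (-1)^k b_k.
= (2) + (-11) + (5)
= -4

-4


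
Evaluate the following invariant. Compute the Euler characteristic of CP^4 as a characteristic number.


For any closed oriented manifold, <e(TM),[M]> = chi(M).
chi(CP^4) = 4+1 = 5

5


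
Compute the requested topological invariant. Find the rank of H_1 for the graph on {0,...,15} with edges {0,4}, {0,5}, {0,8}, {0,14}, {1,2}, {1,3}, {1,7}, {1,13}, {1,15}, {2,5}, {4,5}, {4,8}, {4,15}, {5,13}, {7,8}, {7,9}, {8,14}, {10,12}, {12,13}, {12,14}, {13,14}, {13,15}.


b_1 = E - V + (number of components).
E = 22, V = 16, components = 3.
b_1 = 22 - 16 + 3 = 9

9


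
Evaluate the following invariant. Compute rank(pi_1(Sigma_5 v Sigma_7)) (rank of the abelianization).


For a wedge: H_1(A v B) = H_1(A) + H_1(B).
b_1(Sigma_5) = 10, b_1(Sigma_7) = 14.
b_1 = 10 + 14 = 24

24


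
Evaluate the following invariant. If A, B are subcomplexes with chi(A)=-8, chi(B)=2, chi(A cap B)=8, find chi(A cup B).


chi(A cup B) = chi(A) + chi(B) - chi(A cap B)
= -8 + (2) - (8)
= -14

-14


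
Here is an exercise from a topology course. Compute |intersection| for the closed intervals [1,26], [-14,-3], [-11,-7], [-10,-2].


Intersection = [max(a_i), min(b_i)] = [1, -7].
Since 1 > -7, the intersection is empty.
Length = 0

0


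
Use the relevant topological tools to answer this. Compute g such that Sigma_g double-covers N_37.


chi(N_37) = 2 - 37 = -35.
Double cover: chi(Sigma_g) = 2 * chi(N_37) = 2*(-35) = -70.
2 - 2g = -70, so g = (2 - (-70))/2 = 72/2 = 36

36


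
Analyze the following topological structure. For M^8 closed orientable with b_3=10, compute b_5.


Poincare duality for closed orientable n-manifolds: b_k = b_{n-k}.
Here n = 8, so b_5 = b_3 = 10

10


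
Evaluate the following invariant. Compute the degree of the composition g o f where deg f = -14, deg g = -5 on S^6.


Degree is multiplicative under composition: deg(g o f) = deg(g) * deg(f).
= -5 * -14 = 70

70


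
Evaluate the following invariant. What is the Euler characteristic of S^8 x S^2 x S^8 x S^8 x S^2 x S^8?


chi is multiplicative: chi(X x Y) = chi(X) chi(Y).
Each even-dim sphere has chi = 2. There are 6 factors.
chi = 2^6 = 64

64


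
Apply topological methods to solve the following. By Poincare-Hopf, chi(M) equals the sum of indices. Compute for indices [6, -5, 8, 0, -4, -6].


Poincare-Hopf: chi(M) = sum of indices of zeros.
chi = (6) + (-5) + (8) + (0) + (-4) + (-6) = -1

-1


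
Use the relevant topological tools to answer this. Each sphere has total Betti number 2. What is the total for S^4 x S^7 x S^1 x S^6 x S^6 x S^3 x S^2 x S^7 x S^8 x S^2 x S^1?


Total Betti number is multiplicative under products.
Each S^d (d>=1) has total Betti number 2.
There are 11 sphere factors.
Total = 2^11 = 2048

2048


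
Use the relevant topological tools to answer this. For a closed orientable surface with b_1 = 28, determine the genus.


For a closed orientable surface: b_1 = 2g.
28 = 2g
g = 28 / 2 = 14

14


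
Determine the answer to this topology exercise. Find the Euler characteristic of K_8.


K_8: V = 8, E = C(8,2) = 28.
chi = V - E = 8 - 28 = -20

-20


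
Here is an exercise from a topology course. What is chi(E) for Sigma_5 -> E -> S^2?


chi(S^2) = 2 (n even), chi(Sigma_5) = 2 - 2*5 = -8.
chi(E) = 2 * (-8) = -16

-16


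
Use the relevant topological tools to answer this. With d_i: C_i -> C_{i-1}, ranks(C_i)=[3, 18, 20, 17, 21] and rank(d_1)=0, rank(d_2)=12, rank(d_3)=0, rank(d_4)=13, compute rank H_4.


rank H_k = rank(ker d_k) - rank(im d_{k+1}).
rank(ker d_4) = rank(C_4) - rank(d_4) = 21 - 13 = 8.
rank(im d_{4+1}) = 0.
rank H_4 = 8 - 0 = 8

8


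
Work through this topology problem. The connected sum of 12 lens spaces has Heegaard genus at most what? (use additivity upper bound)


Heegaard genus satisfies g(A#B) <= g(A) + g(B).
Each lens space has g = 1.
Upper bound: 12 * 1 = 12

12


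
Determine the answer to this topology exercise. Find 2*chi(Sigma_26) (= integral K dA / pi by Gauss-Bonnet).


Gauss-Bonnet: integral K dA = 2*pi*chi(M).
chi(Sigma_26) = 2 - 2*26 = -50.
(integral K dA)/pi = 2*chi = 2*(-50) = -100

-100


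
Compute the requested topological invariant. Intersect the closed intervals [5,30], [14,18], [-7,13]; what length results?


Intersection = [max(a_i), min(b_i)] = [14, 13].
Since 14 > 13, the intersection is empty.
Length = 0

0


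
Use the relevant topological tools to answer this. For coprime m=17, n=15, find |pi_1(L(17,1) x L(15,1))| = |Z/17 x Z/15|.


pi_1(X x Y) = pi_1(X) x pi_1(Y).
pi_1(L(17,1)) = Z/17, pi_1(L(15,1)) = Z/15.
|Z/17 x Z/15| = 17 * 15 = 255

255


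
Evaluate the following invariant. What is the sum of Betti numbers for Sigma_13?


For Sigma_13: b_0 = 1, b_1 = 2g = 26, b_2 = 1.
Total = 1 + 26 + 1 = 28

28


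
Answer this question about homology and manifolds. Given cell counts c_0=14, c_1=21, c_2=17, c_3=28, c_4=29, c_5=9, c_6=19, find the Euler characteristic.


chi = sum_k (-1)^k c_k.
= (-1)^0*14 + (-1)^1*21 + (-1)^2*17 + (-1)^3*28 + (-1)^4*29 + (-1)^5*9 + (-1)^6*19
= (14) + (-21) + (17) + (-28) + (29) + (-9) + (19)
= 21

21


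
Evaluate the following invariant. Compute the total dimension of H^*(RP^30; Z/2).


H^k(RP^30; Z/2) = Z/2 for each 0 <= k <= 30.
Total dimension = 30 + 1 = 31

31


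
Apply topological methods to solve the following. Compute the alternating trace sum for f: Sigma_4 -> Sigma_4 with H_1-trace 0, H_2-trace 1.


L(f) = tr(f_0*) - tr(f_1*) + tr(f_2*).
= 1 - (0) + (1)
= 2

2


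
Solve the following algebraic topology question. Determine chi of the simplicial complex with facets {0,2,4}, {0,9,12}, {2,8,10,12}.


Enumerate all faces; f-vector: f_0=7, f_1=12, f_2=6, f_3=1.
chi = sum (-1)^k f_k = 0

0


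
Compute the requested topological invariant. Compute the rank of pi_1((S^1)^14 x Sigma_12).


pi_1(A x B) = pi_1(A) x pi_1(B); rank of abelianization = b_1.
b_1(T^14) = 14, b_1(Sigma_12) = 2*12 = 24.
b_1(product) = 14 + 24 = 38

38


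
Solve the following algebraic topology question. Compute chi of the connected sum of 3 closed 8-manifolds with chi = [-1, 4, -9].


For n-manifolds: chi(A#B) = chi(A) + chi(B) - chi(S^8).
chi(S^8) = 1 + (-1)^8 = 2.
chi(#) = (sum chi_i) - (3-1)*chi(S^8) = -6 - 2*2 = -10

-10


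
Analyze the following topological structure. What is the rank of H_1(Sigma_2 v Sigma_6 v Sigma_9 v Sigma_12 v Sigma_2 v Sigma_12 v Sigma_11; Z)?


For a wedge X v Y: reduced H_k(X v Y) = H_k(X) + H_k(Y).
Each Sigma_g contributes b_1 = 2g.
b_1 = 4 + 12 + 18 + 24 + 4 + 24 + 22 = 108

108


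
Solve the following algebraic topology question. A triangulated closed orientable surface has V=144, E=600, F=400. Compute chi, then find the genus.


chi = V - E + F = 144 - 600 + 400 = -56
For orientable closed surface: chi = 2 - 2g, so g = (2 - chi)/2.
g = (2 - (-56)) / 2 = 58 / 2 = 29

29


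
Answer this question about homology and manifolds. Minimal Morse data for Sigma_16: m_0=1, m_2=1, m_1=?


A perfect Morse function has m_k = b_k.
For Sigma_16: b_0=1, b_1=2g=32, b_2=1.
Saddles m_1 = 2g = 32

32


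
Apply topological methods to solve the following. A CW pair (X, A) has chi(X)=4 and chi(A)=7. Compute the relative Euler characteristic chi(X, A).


Relative Euler characteristic: chi(X, A) = chi(X) - chi(A).
= 4 - (7) = -3

-3


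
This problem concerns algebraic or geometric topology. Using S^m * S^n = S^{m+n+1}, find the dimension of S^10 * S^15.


Join of spheres: S^m * S^n = S^{m+n+1}.
dim = 10 + 15 + 1 = 26

26


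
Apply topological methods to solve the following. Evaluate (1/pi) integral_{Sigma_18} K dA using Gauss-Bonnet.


Gauss-Bonnet: integral K dA = 2*pi*chi(M).
chi(Sigma_18) = 2 - 2*18 = -34.
(integral K dA)/pi = 2*chi = 2*(-34) = -68

-68


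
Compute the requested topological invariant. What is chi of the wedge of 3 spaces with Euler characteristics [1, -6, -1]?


chi(A v B) = chi(A) + chi(B) - 1 (one point identified).
For 3 spaces: chi = (sum chi_i) - (3 - 1).
sum = -6; chi = -6 - 2 = -8

-8


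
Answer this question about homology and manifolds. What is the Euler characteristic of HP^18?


HP^18 has one cell in each dimension 0, 4, ..., 4*18 (18+1 cells, all even-dim).
chi = 18 + 1 = 19

19


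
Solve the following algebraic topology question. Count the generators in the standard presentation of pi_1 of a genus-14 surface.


Standard presentation: pi_1(Sigma_g) = <a_1,b_1,...,a_g,b_g | [a_1,b_1]...[a_g,b_g] = 1>.
Number of generators = 2g = 2*14 = 28

28


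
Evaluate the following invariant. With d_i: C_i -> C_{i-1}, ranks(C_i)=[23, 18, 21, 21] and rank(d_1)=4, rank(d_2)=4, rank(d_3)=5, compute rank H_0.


rank H_k = rank(ker d_k) - rank(im d_{k+1}).
rank(ker d_0) = rank(C_0) - rank(d_0) = 23 - 0 = 23.
rank(im d_{0+1}) = 4.
rank H_0 = 23 - 4 = 19

19


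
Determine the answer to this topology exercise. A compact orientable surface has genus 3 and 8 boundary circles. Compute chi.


For a compact orientable surface with genus g and b boundary components: chi = 2 - 2g - b.
chi = 2 - 2*3 - 8 = 2 - 6 - 8 = -12

-12


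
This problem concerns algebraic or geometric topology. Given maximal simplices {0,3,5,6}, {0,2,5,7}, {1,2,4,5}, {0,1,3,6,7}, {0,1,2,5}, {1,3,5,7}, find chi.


Enumerate all faces; f-vector: f_0=8, f_1=22, f_2=26, f_3=10, f_4=1.
chi = sum (-1)^k f_k = 3

3


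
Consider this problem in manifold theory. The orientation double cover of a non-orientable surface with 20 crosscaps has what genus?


chi(N_20) = 2 - 20 = -18.
Double cover: chi(Sigma_g) = 2 * chi(N_20) = 2*(-18) = -36.
2 - 2g = -36, so g = (2 - (-36))/2 = 38/2 = 19

19


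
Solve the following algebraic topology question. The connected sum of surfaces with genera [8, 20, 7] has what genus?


Genus is additive under connected sum of orientable surfaces.
g = 8 + 20 + 7 = 35

35


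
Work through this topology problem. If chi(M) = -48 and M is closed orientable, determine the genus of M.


chi = 2 - 2g for closed orientable surfaces.
-48 = 2 - 2g
2g = 2 - (-48) = 50
g = 25

25


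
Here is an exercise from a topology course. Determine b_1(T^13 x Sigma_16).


pi_1(A x B) = pi_1(A) x pi_1(B); rank of abelianization = b_1.
b_1(T^13) = 13, b_1(Sigma_16) = 2*16 = 32.
b_1(product) = 13 + 32 = 45

45


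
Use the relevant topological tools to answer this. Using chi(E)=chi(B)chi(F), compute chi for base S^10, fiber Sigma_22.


chi(S^10) = 2 (n even), chi(Sigma_22) = 2 - 2*22 = -42.
chi(E) = 2 * (-42) = -84

-84


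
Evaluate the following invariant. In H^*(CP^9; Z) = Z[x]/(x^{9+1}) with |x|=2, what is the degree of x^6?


|x| = 2 in H^*(CP^n).
|x^6| = 6 * |x| = 6 * 2 = 12

12


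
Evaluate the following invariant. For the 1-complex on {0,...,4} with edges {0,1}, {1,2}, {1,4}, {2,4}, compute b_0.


Run DFS/union-find over 5 vertices.
V = 5, E = 4.
Number of components = 2

2


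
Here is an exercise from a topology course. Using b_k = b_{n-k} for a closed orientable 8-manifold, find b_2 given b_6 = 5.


Poincare duality for closed orientable n-manifolds: b_k = b_{n-k}.
Here n = 8, so b_2 = b_6 = 5

5


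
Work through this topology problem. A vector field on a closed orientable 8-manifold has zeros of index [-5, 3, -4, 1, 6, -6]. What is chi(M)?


Poincare-Hopf: chi(M) = sum of indices of zeros.
chi = (-5) + (3) + (-4) + (1) + (6) + (-6) = -5

-5


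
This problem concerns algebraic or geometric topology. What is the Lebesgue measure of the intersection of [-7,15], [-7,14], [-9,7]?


Intersection = [max(a_i), min(b_i)] = [-7, 7].
Length = 7 - -7 = 14

14


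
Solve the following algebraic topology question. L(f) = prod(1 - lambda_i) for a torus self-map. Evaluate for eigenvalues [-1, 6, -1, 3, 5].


For a torus self-map: L(f) = det(I - A) where A acts on H_1.
L(f) = (1--1) * (1-6) * (1--1) * (1-3) * (1-5) = 2 * -5 * 2 * -2 * -4 = -160

-160


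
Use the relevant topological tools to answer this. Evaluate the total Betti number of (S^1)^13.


b_k(T^13) = C(13,k), so the sum over k is sum_k C(13,k) = 2^13.
Total = 2^13 = 8192

8192


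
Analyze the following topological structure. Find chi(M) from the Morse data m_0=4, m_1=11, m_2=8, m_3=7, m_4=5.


Morse theory: chi(M) = sum_k (-1)^k m_k where m_k = #(index-k critical points).
= (4) + (-11) + (8) + (-7) + (5) = -1

-1


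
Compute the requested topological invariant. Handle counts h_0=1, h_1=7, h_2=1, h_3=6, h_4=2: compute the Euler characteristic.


Handles of index k contribute (-1)^k to chi (same as CW cells).
chi = (1) + (-7) + (1) + (-6) + (2) = -9

-9


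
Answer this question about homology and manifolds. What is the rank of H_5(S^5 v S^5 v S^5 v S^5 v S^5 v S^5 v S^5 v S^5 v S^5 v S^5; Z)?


For a wedge of spheres, H_k (k>0) is free on one generator per sphere of dimension k.
Spheres of dimension 5: count = 10.
b_5 = 10

10


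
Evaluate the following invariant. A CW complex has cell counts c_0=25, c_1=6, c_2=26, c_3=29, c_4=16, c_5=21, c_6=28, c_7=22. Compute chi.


chi = sum_k (-1)^k c_k.
= (-1)^0*25 + (-1)^1*6 + (-1)^2*26 + (-1)^3*29 + (-1)^4*16 + (-1)^5*21 + (-1)^6*28 + (-1)^7*22
= (25) + (-6) + (26) + (-29) + (16) + (-21) + (28) + (-22)
= 17

17


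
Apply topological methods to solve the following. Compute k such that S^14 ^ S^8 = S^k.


S^m ^ S^n = S^{m+n}.
k = 14 + 8 = 22

22


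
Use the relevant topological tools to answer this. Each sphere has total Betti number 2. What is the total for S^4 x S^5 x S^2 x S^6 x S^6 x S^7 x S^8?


Total Betti number is multiplicative under products.
Each S^d (d>=1) has total Betti number 2.
There are 7 sphere factors.
Total = 2^7 = 128

128


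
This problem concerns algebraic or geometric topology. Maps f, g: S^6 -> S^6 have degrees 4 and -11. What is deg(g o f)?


Degree is multiplicative under composition: deg(g o f) = deg(g) * deg(f).
= -11 * 4 = -44

-44


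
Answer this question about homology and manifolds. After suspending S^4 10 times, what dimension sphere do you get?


Each suspension raises dimension by 1: Sigma S^n = S^{n+1}.
Sigma^10 S^4 = S^{4+10} = S^14

14


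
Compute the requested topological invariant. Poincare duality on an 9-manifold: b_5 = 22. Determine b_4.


Poincare duality for closed orientable n-manifolds: b_k = b_{n-k}.
Here n = 9, so b_4 = b_5 = 22

22


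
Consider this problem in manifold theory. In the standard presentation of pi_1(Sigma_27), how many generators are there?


Standard presentation: pi_1(Sigma_g) = <a_1,b_1,...,a_g,b_g | [a_1,b_1]...[a_g,b_g] = 1>.
Number of generators = 2g = 2*27 = 54

54


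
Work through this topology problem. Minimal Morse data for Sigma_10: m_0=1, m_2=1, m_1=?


A perfect Morse function has m_k = b_k.
For Sigma_10: b_0=1, b_1=2g=20, b_2=1.
Saddles m_1 = 2g = 20

20


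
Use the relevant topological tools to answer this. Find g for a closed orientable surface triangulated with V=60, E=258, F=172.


chi = V - E + F = 60 - 258 + 172 = -26
For orientable closed surface: chi = 2 - 2g, so g = (2 - chi)/2.
g = (2 - (-26)) / 2 = 28 / 2 = 14

14


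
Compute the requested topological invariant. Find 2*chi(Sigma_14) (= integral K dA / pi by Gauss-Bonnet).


Gauss-Bonnet: integral K dA = 2*pi*chi(M).
chi(Sigma_14) = 2 - 2*14 = -26.
(integral K dA)/pi = 2*chi = 2*(-26) = -52

-52


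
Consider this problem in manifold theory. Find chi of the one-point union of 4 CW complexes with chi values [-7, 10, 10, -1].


chi(A v B) = chi(A) + chi(B) - 1 (one point identified).
For 4 spaces: chi = (sum chi_i) - (4 - 1).
sum = 12; chi = 12 - 3 = 9

9


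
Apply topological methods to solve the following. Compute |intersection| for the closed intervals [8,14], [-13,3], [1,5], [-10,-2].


Intersection = [max(a_i), min(b_i)] = [8, -2].
Since 8 > -2, the intersection is empty.
Length = 0

0


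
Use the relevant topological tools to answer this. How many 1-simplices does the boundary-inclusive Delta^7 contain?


Delta^7 has 7+1 vertices. A 1-face is a choice of 1+1 vertices.
f_1 = C(7+1, 1+1) = C(8,2) = 28

28


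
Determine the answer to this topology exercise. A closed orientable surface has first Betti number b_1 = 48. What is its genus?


For a closed orientable surface: b_1 = 2g.
48 = 2g
g = 48 / 2 = 24

24


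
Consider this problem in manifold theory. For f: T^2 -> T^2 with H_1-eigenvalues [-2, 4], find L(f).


For a torus self-map: L(f) = det(I - A) where A acts on H_1.
L(f) = (1--2) * (1-4) = 3 * -3 = -9

-9


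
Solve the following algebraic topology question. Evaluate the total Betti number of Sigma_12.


For Sigma_12: b_0 = 1, b_1 = 2g = 24, b_2 = 1.
Total = 1 + 24 + 1 = 26

26


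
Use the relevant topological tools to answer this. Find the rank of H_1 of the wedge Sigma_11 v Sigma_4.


For a wedge: H_1(A v B) = H_1(A) + H_1(B).
b_1(Sigma_11) = 22, b_1(Sigma_4) = 8.
b_1 = 22 + 8 = 30

30


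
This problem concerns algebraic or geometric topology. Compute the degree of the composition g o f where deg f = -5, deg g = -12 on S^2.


Degree is multiplicative under composition: deg(g o f) = deg(g) * deg(f).
= -12 * -5 = 60

60


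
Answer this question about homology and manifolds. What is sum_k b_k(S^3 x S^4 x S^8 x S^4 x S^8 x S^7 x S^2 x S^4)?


Total Betti number is multiplicative under products.
Each S^d (d>=1) has total Betti number 2.
There are 8 sphere factors.
Total = 2^8 = 256

256


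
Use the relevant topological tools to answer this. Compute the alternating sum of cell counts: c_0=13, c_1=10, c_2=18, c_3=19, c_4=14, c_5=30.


chi = sum_k (-1)^k c_k.
= (-1)^0*13 + (-1)^1*10 + (-1)^2*18 + (-1)^3*19 + (-1)^4*14 + (-1)^5*30
= (13) + (-10) + (18) + (-19) + (14) + (-30)
= -14

-14


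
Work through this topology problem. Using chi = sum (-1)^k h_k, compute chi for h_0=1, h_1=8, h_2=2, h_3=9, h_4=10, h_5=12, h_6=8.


Handles of index k contribute (-1)^k to chi (same as CW cells).
chi = (1) + (-8) + (2) + (-9) + (10) + (-12) + (8) = -8

-8


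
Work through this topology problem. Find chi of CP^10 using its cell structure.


CP^10 has one cell in each even dimension 0, 2, ..., 2*10 (10+1 cells total).
All cells are even-dimensional, so chi = number of cells.
chi = 10 + 1 = 11

11


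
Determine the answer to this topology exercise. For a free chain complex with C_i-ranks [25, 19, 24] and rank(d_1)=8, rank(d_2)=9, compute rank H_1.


rank H_k = rank(ker d_k) - rank(im d_{k+1}).
rank(ker d_1) = rank(C_1) - rank(d_1) = 19 - 8 = 11.
rank(im d_{1+1}) = 9.
rank H_1 = 11 - 9 = 2

2


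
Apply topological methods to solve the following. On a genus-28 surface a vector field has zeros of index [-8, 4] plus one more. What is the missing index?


Poincare-Hopf: sum of indices = chi(M).
chi(Sigma_28) = 2 - 2*28 = -54.
Sum of known indices = -4.
x = chi - (sum known) = -54 - (-4) = -50

-50


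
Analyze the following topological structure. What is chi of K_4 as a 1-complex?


K_4: V = 4, E = C(4,2) = 6.
chi = V - E = 4 - 6 = -2

-2


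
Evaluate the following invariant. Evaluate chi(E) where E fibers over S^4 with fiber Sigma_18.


chi(S^4) = 2 (n even), chi(Sigma_18) = 2 - 2*18 = -34.
chi(E) = 2 * (-34) = -68

-68


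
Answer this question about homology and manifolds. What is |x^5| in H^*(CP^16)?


|x| = 2 in H^*(CP^n).
|x^5| = 5 * |x| = 5 * 2 = 10

10


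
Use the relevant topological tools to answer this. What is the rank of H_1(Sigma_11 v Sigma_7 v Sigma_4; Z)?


For a wedge X v Y: reduced H_k(X v Y) = H_k(X) + H_k(Y).
Each Sigma_g contributes b_1 = 2g.
b_1 = 22 + 14 + 8 = 44

44


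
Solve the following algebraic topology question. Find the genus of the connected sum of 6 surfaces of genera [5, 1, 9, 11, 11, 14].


Genus is additive under connected sum of orientable surfaces.
g = 5 + 1 + 9 + 11 + 11 + 14 = 51

51


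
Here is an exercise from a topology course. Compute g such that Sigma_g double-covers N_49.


chi(N_49) = 2 - 49 = -47.
Double cover: chi(Sigma_g) = 2 * chi(N_49) = 2*(-47) = -94.
2 - 2g = -94, so g = (2 - (-94))/2 = 96/2 = 48

48


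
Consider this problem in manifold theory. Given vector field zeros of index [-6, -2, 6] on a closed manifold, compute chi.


Poincare-Hopf: chi(M) = sum of indices of zeros.
chi = (-6) + (-2) + (6) = -2

-2


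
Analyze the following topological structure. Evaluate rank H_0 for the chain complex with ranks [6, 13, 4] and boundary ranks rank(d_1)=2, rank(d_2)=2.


rank H_k = rank(ker d_k) - rank(im d_{k+1}).
rank(ker d_0) = rank(C_0) - rank(d_0) = 6 - 0 = 6.
rank(im d_{0+1}) = 2.
rank H_0 = 6 - 2 = 4

4


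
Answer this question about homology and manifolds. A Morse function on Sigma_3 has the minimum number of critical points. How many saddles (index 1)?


A perfect Morse function has m_k = b_k.
For Sigma_3: b_0=1, b_1=2g=6, b_2=1.
Saddles m_1 = 2g = 6

6


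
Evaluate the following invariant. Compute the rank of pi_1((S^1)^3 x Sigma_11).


pi_1(A x B) = pi_1(A) x pi_1(B); rank of abelianization = b_1.
b_1(T^3) = 3, b_1(Sigma_11) = 2*11 = 22.
b_1(product) = 3 + 22 = 25

25


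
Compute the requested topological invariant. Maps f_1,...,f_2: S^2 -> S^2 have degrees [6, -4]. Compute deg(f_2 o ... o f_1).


Degree is multiplicative: deg(composition) = product of degrees.
= (6) * (-4) = -24

-24


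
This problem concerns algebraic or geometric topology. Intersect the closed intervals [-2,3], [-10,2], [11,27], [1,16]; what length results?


Intersection = [max(a_i), min(b_i)] = [11, 2].
Since 11 > 2, the intersection is empty.
Length = 0

0


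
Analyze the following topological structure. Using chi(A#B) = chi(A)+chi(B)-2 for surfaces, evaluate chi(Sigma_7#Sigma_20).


chi(Sigma_7) = 2 - 2*7 = -12
chi(Sigma_20) = 2 - 2*20 = -38
For surfaces: chi(A#B) = chi(A) + chi(B) - 2.
chi = -12 + -38 - 2 = -52

-52


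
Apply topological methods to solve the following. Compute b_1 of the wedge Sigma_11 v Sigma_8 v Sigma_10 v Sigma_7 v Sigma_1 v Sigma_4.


For a wedge X v Y: reduced H_k(X v Y) = H_k(X) + H_k(Y).
Each Sigma_g contributes b_1 = 2g.
b_1 = 22 + 16 + 20 + 14 + 2 + 8 = 82

82


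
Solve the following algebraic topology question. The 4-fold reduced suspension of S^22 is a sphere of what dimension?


Each suspension raises dimension by 1: Sigma S^n = S^{n+1}.
Sigma^4 S^22 = S^{22+4} = S^26

26


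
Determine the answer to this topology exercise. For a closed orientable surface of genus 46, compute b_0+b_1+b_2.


For Sigma_46: b_0 = 1, b_1 = 2g = 92, b_2 = 1.
Total = 1 + 92 + 1 = 94

94


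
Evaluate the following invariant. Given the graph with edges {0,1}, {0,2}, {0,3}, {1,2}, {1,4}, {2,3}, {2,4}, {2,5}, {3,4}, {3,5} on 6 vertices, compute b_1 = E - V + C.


b_1 = E - V + (number of components).
E = 10, V = 6, components = 1.
b_1 = 10 - 6 + 1 = 5

5


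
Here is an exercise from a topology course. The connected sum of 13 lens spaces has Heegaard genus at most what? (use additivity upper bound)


Heegaard genus satisfies g(A#B) <= g(A) + g(B).
Each lens space has g = 1.
Upper bound: 13 * 1 = 13

13


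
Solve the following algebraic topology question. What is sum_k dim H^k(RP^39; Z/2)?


H^k(RP^39; Z/2) = Z/2 for each 0 <= k <= 39.
Total dimension = 39 + 1 = 40

40


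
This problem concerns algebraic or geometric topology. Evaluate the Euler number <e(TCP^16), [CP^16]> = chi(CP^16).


For any closed oriented manifold, <e(TM),[M]> = chi(M).
chi(CP^16) = 16+1 = 17

17


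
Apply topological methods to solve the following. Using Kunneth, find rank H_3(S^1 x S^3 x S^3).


Each S^d has Poincare polynomial 1 + t^d.
The product S^1 x S^3 x S^3 has Poincare polynomial prod(1+t^d_i).
Expanding: b_0=1, b_1=1, b_3=2, b_4=2, b_6=1, b_7=1.
b_3 = 2

2


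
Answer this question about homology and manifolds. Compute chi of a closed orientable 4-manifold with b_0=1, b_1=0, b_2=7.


By Poincare duality b_k = b_{4-k}, so full Betti numbers: b_0=1, b_1=0, b_2=7, b_3=0, b_4=1.
chi = sum (-1)^k b_k = 9

9


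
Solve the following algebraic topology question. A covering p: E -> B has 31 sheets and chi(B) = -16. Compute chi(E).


For a finite covering: chi(E) = (number of sheets) * chi(B).
chi(E) = 31 * (-16) = -496

-496


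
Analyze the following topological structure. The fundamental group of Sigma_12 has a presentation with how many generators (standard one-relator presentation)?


Standard presentation: pi_1(Sigma_g) = <a_1,b_1,...,a_g,b_g | [a_1,b_1]...[a_g,b_g] = 1>.
Number of generators = 2g = 2*12 = 24

24


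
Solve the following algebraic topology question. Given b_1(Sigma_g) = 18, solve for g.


For a closed orientable surface: b_1 = 2g.
18 = 2g
g = 18 / 2 = 9

9


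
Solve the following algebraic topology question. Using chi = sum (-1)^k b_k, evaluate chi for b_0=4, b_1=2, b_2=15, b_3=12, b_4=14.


chi = sum_k (-1)^k b_k.
= (4) + (-2) + (15) + (-12) + (14)
= 19

19


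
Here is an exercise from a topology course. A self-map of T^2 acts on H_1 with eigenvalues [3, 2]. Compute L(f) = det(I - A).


For a torus self-map: L(f) = det(I - A) where A acts on H_1.
L(f) = (1-3) * (1-2) = -2 * -1 = 2

2


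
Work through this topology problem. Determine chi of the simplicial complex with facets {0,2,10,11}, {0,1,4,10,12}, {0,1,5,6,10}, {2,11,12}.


Enumerate all faces; f-vector: f_0=9, f_1=24, f_2=24, f_3=11, f_4=2.
chi = sum (-1)^k f_k = 0

0


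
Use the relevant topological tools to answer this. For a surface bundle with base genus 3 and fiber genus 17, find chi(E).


For a fiber bundle F -> E -> B (with CW structure): chi(E) = chi(B) * chi(F).
chi(Sigma_3) = -4, chi(Sigma_17) = -32.
chi(E) = (-4) * (-32) = 128

128


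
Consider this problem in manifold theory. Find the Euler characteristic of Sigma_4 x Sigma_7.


chi(Sigma_4) = 2 - 2*4 = -6
chi(Sigma_7) = 2 - 2*7 = -12
chi(product) = (-6) * (-12) = 72

72


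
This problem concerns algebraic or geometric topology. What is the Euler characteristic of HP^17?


HP^17 has one cell in each dimension 0, 4, ..., 4*17 (17+1 cells, all even-dim).
chi = 17 + 1 = 18

18


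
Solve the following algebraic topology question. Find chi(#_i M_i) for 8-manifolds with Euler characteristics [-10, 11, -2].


For n-manifolds: chi(A#B) = chi(A) + chi(B) - chi(S^8).
chi(S^8) = 1 + (-1)^8 = 2.
chi(#) = (sum chi_i) - (3-1)*chi(S^8) = -1 - 2*2 = -5

-5


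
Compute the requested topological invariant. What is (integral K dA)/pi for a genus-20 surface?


Gauss-Bonnet: integral K dA = 2*pi*chi(M).
chi(Sigma_20) = 2 - 2*20 = -38.
(integral K dA)/pi = 2*chi = 2*(-38) = -76

-76


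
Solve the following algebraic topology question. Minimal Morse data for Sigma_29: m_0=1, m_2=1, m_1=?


A perfect Morse function has m_k = b_k.
For Sigma_29: b_0=1, b_1=2g=58, b_2=1.
Saddles m_1 = 2g = 58

58


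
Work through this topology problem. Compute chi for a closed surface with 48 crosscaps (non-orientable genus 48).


For a non-orientable closed surface with k crosscaps: chi = 2 - k.
Here k = 48.
chi = 2 - 48 = -46

-46


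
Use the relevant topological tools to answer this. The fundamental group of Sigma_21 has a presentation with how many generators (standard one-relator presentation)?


Standard presentation: pi_1(Sigma_g) = <a_1,b_1,...,a_g,b_g | [a_1,b_1]...[a_g,b_g] = 1>.
Number of generators = 2g = 2*21 = 42

42


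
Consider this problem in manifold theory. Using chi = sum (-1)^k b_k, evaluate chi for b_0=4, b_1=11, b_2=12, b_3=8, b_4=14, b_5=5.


chi = sum_k (-1)^k b_k.
= (4) + (-11) + (12) + (-8) + (14) + (-5)
= 6

6


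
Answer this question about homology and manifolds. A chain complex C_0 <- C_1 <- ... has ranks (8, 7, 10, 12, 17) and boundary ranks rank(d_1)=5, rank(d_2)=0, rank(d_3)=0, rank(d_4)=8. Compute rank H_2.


rank H_k = rank(ker d_k) - rank(im d_{k+1}).
rank(ker d_2) = rank(C_2) - rank(d_2) = 10 - 0 = 10.
rank(im d_{2+1}) = 0.
rank H_2 = 10 - 0 = 10

10


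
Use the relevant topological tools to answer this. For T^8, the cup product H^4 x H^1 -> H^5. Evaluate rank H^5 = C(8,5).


Cup product: H^p x H^q -> H^{p+q}; here p+q = 4+1 = 5.
rank H^k(T^n) = C(n,k).
C(8,5) = 56

56


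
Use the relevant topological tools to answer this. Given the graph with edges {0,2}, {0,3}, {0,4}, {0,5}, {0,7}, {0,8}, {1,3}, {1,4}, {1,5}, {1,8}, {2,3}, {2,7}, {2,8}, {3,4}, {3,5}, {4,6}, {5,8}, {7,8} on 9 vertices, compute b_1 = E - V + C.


b_1 = E - V + (number of components).
E = 18, V = 9, components = 1.
b_1 = 18 - 9 + 1 = 10

10


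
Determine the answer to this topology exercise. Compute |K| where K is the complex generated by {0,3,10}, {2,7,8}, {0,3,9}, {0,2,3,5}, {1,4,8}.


Each maximal simplex on m vertices has 2^m - 1 nonempty faces.
Take the union (dedupe shared faces).
Total distinct faces = 35

35


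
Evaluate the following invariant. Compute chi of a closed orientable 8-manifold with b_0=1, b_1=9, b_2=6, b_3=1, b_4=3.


By Poincare duality b_k = b_{8-k}, so full Betti numbers: b_0=1, b_1=9, b_2=6, b_3=1, b_4=3, b_5=1, b_6=6, b_7=9, b_8=1.
chi = sum (-1)^k b_k = -3

-3


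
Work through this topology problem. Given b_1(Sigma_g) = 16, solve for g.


For a closed orientable surface: b_1 = 2g.
16 = 2g
g = 16 / 2 = 8

8


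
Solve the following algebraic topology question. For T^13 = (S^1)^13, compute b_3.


By the Kunneth formula, b_k(T^n) = C(n,k).
b_3(T^13) = C(13,3).
C(13,3) = 13!/(3!*10!) = 286

286


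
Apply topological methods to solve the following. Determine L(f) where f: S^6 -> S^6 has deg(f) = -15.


On S^6: L(f) = tr(f_0*) + (-1)^6 tr(f_6*) = 1 + (-1)^6 * deg(f).
L(f) = 1 + (-1)^6 * -15 = 1 + -15 = -14

-14


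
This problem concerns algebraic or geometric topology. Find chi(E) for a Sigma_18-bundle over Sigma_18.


For a fiber bundle F -> E -> B (with CW structure): chi(E) = chi(B) * chi(F).
chi(Sigma_18) = -34, chi(Sigma_18) = -34.
chi(E) = (-34) * (-34) = 1156

1156


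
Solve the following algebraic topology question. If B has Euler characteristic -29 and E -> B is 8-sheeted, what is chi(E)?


For a finite covering: chi(E) = (number of sheets) * chi(B).
chi(E) = 8 * (-29) = -232

-232


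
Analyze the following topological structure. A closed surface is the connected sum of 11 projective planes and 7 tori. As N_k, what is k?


Since a >= 1, the sum is non-orientable; each T^2 can be replaced by RP^2 # RP^2 (since T^2#RP^2 = 3RP^2).
Total crosscaps k = 11 + 2*7 = 25.
Check via chi: chi = 11*1 + 7*0 - (11+7-1)*2 = -23 = 2 - k = -23. Consistent.

25


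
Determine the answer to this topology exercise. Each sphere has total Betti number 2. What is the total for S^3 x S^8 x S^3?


Total Betti number is multiplicative under products.
Each S^d (d>=1) has total Betti number 2.
There are 3 sphere factors.
Total = 2^3 = 8

8


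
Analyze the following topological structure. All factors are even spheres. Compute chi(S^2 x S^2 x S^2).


chi is multiplicative: chi(X x Y) = chi(X) chi(Y).
Each even-dim sphere has chi = 2. There are 3 factors.
chi = 2^3 = 8

8


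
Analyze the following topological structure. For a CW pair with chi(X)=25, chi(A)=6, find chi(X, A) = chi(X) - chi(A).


Relative Euler characteristic: chi(X, A) = chi(X) - chi(A).
= 25 - (6) = 19

19


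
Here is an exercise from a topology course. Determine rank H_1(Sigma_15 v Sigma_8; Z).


For a wedge: H_1(A v B) = H_1(A) + H_1(B).
b_1(Sigma_15) = 30, b_1(Sigma_8) = 16.
b_1 = 30 + 16 = 46

46


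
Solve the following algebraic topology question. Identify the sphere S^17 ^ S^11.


S^m ^ S^n = S^{m+n}.
k = 17 + 11 = 28

28


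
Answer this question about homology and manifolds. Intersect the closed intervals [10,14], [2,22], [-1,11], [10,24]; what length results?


Intersection = [max(a_i), min(b_i)] = [10, 11].
Length = 11 - 10 = 1

1


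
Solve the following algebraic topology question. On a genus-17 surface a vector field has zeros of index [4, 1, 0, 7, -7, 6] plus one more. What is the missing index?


Poincare-Hopf: sum of indices = chi(M).
chi(Sigma_17) = 2 - 2*17 = -32.
Sum of known indices = 11.
x = chi - (sum known) = -32 - (11) = -43

-43


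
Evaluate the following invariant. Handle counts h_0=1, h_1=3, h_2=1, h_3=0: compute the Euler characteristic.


Handles of index k contribute (-1)^k to chi (same as CW cells).
chi = (1) + (-3) + (1) + (0) = -1

-1


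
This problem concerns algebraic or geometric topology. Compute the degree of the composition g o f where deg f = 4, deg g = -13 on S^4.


Degree is multiplicative under composition: deg(g o f) = deg(g) * deg(f).
= -13 * 4 = -52

-52


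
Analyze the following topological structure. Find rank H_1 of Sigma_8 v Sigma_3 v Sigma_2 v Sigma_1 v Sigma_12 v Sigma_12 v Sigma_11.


For a wedge X v Y: reduced H_k(X v Y) = H_k(X) + H_k(Y).
Each Sigma_g contributes b_1 = 2g.
b_1 = 16 + 6 + 4 + 2 + 24 + 24 + 22 = 98

98


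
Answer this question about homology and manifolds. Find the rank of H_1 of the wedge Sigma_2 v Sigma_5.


For a wedge: H_1(A v B) = H_1(A) + H_1(B).
b_1(Sigma_2) = 4, b_1(Sigma_5) = 10.
b_1 = 4 + 10 = 14

14


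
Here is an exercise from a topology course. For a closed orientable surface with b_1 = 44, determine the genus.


For a closed orientable surface: b_1 = 2g.
44 = 2g
g = 44 / 2 = 22

22


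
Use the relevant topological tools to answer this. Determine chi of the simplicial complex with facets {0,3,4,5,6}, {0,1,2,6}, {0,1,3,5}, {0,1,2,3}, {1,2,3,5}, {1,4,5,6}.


Enumerate all faces; f-vector: f_0=7, f_1=20, f_2=24, f_3=10, f_4=1.
chi = sum (-1)^k f_k = 2

2


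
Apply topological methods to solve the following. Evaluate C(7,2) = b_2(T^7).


By the Kunneth formula, b_k(T^n) = C(n,k).
b_2(T^7) = C(7,2).
C(7,2) = 7!/(2!*5!) = 21

21


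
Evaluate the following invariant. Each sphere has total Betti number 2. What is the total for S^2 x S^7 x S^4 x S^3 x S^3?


Total Betti number is multiplicative under products.
Each S^d (d>=1) has total Betti number 2.
There are 5 sphere factors.
Total = 2^5 = 32

32


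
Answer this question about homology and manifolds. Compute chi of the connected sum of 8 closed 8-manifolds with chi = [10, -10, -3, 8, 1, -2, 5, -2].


For n-manifolds: chi(A#B) = chi(A) + chi(B) - chi(S^8).
chi(S^8) = 1 + (-1)^8 = 2.
chi(#) = (sum chi_i) - (8-1)*chi(S^8) = 7 - 7*2 = -7

-7


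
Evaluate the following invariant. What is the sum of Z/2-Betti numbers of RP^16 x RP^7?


dim H^*(RP^n; Z/2) = n+1 (one Z/2 in each degree 0..n).
Total Betti number is multiplicative.
Total = (16+1) * (7+1) = 17 * 8 = 136

136


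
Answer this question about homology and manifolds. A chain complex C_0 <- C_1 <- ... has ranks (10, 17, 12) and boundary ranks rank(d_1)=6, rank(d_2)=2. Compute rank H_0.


rank H_k = rank(ker d_k) - rank(im d_{k+1}).
rank(ker d_0) = rank(C_0) - rank(d_0) = 10 - 0 = 10.
rank(im d_{0+1}) = 6.
rank H_0 = 10 - 6 = 4

4


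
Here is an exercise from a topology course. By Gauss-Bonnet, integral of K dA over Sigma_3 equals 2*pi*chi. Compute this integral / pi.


Gauss-Bonnet: integral K dA = 2*pi*chi(M).
chi(Sigma_3) = 2 - 2*3 = -4.
(integral K dA)/pi = 2*chi = 2*(-4) = -8

-8
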